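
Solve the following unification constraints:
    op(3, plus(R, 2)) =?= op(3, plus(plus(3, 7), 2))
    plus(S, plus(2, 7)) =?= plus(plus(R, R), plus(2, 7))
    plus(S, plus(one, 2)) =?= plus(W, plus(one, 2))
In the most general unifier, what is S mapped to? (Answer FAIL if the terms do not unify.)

plus(plus(3, 7), plus(3, 7))

Decompose op/2: 3 =?= 3,  plus(R, 2) =?= plus(plus(3, 7), 2).
Delete trivial equation 3 =?= 3.
Decompose plus/2: R =?= plus(3, 7),  2 =?= 2.
Bind R := plus(3, 7); substituting into the one remaining equation that mentions R gives: plus(S, plus(2, 7)) =?= plus(plus(plus(3, 7), plus(3, 7)), plus(2, 7)).
Delete trivial equation 2 =?= 2.
Decompose plus/2: S =?= plus(plus(3, 7), plus(3, 7)),  plus(2, 7) =?= plus(2, 7).
Bind S := plus(plus(3, 7), plus(3, 7)); substituting into the one remaining equation that mentions S gives: plus(plus(plus(3, 7), plus(3, 7)), plus(one, 2)) =?= plus(W, plus(one, 2)).
Delete trivial equation plus(2, 7) =?= plus(2, 7).
Decompose plus/2: plus(plus(3, 7), plus(3, 7)) =?= W,  plus(one, 2) =?= plus(one, 2).
Bind W := plus(plus(3, 7), plus(3, 7)); no other remaining equation mentions W.
Delete trivial equation plus(one, 2) =?= plus(one, 2).
MGU = { R -> plus(3, 7), S -> plus(plus(3, 7), plus(3, 7)), W -> plus(plus(3, 7), plus(3, 7)) }, so S -> plus(plus(3, 7), plus(3, 7)).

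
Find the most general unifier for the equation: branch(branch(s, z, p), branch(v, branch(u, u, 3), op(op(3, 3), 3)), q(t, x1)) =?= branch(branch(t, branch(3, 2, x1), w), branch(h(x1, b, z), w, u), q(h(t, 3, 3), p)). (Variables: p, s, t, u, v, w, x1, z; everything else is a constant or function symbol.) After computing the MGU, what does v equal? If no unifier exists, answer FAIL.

Decompose branch/3: branch(s, z, p) =?= branch(t, branch(3, 2, x1), w),  branch(v, branch(u, u, 3), op(op(3, 3), 3)) =?= branch(h(x1, b, z), w, u),  q(t, x1) =?= q(h(t, 3, 3), p).
Decompose branch/3: s =?= t,  z =?= branch(3, 2, x1),  p =?= w.
Bind s := t; no other remaining equation mentions s.
Bind z := branch(3, 2, x1); substituting into the one remaining equation that mentions z gives: branch(v, branch(u, u, 3), op(op(3, 3), 3)) =?= branch(h(x1, b, branch(3, 2, x1)), w, u).
Bind p := w; substituting into the one remaining equation that mentions p gives: q(t, x1) =?= q(h(t, 3, 3), w).
Decompose branch/3: v =?= h(x1, b, branch(3, 2, x1)),  branch(u, u, 3) =?= w,  op(op(3, 3), 3) =?= u.
Bind v := h(x1, b, branch(3, 2, x1)); no other remaining equation mentions v.
Bind w := branch(u, u, 3); substituting into the one remaining equation that mentions w gives: q(t, x1) =?= q(h(t, 3, 3), branch(u, u, 3)). Substituting into the earlier binding gives p := branch(u, u, 3).
Bind u := op(op(3, 3), 3); substituting into the remaining equation gives: q(t, x1) =?= q(h(t, 3, 3), branch(op(op(3, 3), 3), op(op(3, 3), 3), 3)). Substituting into the earlier bindings gives p := branch(op(op(3, 3), 3), op(op(3, 3), 3), 3), w := branch(op(op(3, 3), 3), op(op(3, 3), 3), 3).
Decompose q/2: t =?= h(t, 3, 3),  x1 =?= branch(op(op(3, 3), 3), op(op(3, 3), 3), 3).
Occurs check fails: t occurs in h(t, 3, 3); the equation t =?= h(t, 3, 3) has no finite solution.

FAIL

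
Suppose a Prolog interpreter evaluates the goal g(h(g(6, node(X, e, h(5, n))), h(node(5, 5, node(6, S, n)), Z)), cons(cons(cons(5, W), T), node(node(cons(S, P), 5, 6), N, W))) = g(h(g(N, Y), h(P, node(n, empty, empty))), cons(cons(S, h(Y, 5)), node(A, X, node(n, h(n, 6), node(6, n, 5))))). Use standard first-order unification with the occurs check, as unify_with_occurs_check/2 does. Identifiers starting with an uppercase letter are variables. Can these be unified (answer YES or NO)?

YES

Decompose g/2: h(g(6, node(X, e, h(5, n))), h(node(5, 5, node(6, S, n)), Z)) = h(g(N, Y), h(P, node(n, empty, empty))),  cons(cons(cons(5, W), T), node(node(cons(S, P), 5, 6), N, W)) = cons(cons(S, h(Y, 5)), node(A, X, node(n, h(n, 6), node(6, n, 5)))).
Decompose h/2: g(6, node(X, e, h(5, n))) = g(N, Y),  h(node(5, 5, node(6, S, n)), Z) = h(P, node(n, empty, empty)).
Decompose g/2: 6 = N,  node(X, e, h(5, n)) = Y.
Bind N := 6; substituting into the one remaining equation that mentions N gives: cons(cons(cons(5, W), T), node(node(cons(S, P), 5, 6), 6, W)) = cons(cons(S, h(Y, 5)), node(A, X, node(n, h(n, 6), node(6, n, 5)))).
Bind Y := node(X, e, h(5, n)); substituting into the one remaining equation that mentions Y gives: cons(cons(cons(5, W), T), node(node(cons(S, P), 5, 6), 6, W)) = cons(cons(S, h(node(X, e, h(5, n)), 5)), node(A, X, node(n, h(n, 6), node(6, n, 5)))).
Decompose h/2: node(5, 5, node(6, S, n)) = P,  Z = node(n, empty, empty).
Bind P := node(5, 5, node(6, S, n)); substituting into the one remaining equation that mentions P gives: cons(cons(cons(5, W), T), node(node(cons(S, node(5, 5, node(6, S, n))), 5, 6), 6, W)) = cons(cons(S, h(node(X, e, h(5, n)), 5)), node(A, X, node(n, h(n, 6), node(6, n, 5)))).
Bind Z := node(n, empty, empty); no other remaining equation mentions Z.
Decompose cons/2: cons(cons(5, W), T) = cons(S, h(node(X, e, h(5, n)), 5)),  node(node(cons(S, node(5, 5, node(6, S, n))), 5, 6), 6, W) = node(A, X, node(n, h(n, 6), node(6, n, 5))).
Decompose cons/2: cons(5, W) = S,  T = h(node(X, e, h(5, n)), 5).
Bind S := cons(5, W); substituting into the one remaining equation that mentions S gives: node(node(cons(cons(5, W), node(5, 5, node(6, cons(5, W), n))), 5, 6), 6, W) = node(A, X, node(n, h(n, 6), node(6, n, 5))). Substituting into the earlier binding gives P := node(5, 5, node(6, cons(5, W), n)).
Bind T := h(node(X, e, h(5, n)), 5); no other remaining equation mentions T.
Decompose node/3: node(cons(cons(5, W), node(5, 5, node(6, cons(5, W), n))), 5, 6) = A,  6 = X,  W = node(n, h(n, 6), node(6, n, 5)).
Bind A := node(cons(cons(5, W), node(5, 5, node(6, cons(5, W), n))), 5, 6); no other remaining equation mentions A.
Bind X := 6; no other remaining equation mentions X. Substituting into the earlier bindings gives Y := node(6, e, h(5, n)), T := h(node(6, e, h(5, n)), 5).
Bind W := node(n, h(n, 6), node(6, n, 5)). Substituting into the earlier bindings gives P := node(5, 5, node(6, cons(5, node(n, h(n, 6), node(6, n, 5))), n)), S := cons(5, node(n, h(n, 6), node(6, n, 5))), A := node(cons(cons(5, node(n, h(n, 6), node(6, n, 5))), node(5, 5, node(6, cons(5, node(n, h(n, 6), node(6, n, 5))), n))), 5, 6).
No equations remain and no clash or occurs-check failure arose, so a unifier exists.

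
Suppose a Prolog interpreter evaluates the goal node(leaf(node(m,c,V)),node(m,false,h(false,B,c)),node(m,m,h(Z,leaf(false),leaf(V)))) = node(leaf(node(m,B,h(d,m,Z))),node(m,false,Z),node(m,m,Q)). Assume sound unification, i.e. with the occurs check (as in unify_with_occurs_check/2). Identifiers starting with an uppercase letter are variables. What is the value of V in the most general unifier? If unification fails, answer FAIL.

h(d,m,h(false,c,c))

Decompose node/3: leaf(node(m,c,V)) = leaf(node(m,B,h(d,m,Z))),  node(m,false,h(false,B,c)) = node(m,false,Z),  node(m,m,h(Z,leaf(false),leaf(V))) = node(m,m,Q).
Decompose leaf/1: node(m,c,V) = node(m,B,h(d,m,Z)).
Decompose node/3: m = m,  c = B,  V = h(d,m,Z).
Delete trivial equation m = m.
Bind B := c; substituting into the one remaining equation that mentions B gives: node(m,false,h(false,c,c)) = node(m,false,Z).
Bind V := h(d,m,Z); substituting into the one remaining equation that mentions V gives: node(m,m,h(Z,leaf(false),leaf(h(d,m,Z)))) = node(m,m,Q).
Decompose node/3: m = m,  false = false,  h(false,c,c) = Z.
Delete trivial equation m = m.
Delete trivial equation false = false.
Bind Z := h(false,c,c); substituting into the remaining equation gives: node(m,m,h(h(false,c,c),leaf(false),leaf(h(d,m,h(false,c,c))))) = node(m,m,Q). Substituting into the earlier binding gives V := h(d,m,h(false,c,c)).
Decompose node/3: m = m,  m = m,  h(h(false,c,c),leaf(false),leaf(h(d,m,h(false,c,c)))) = Q.
Delete trivial equation m = m.
Delete trivial equation m = m.
Bind Q := h(h(false,c,c),leaf(false),leaf(h(d,m,h(false,c,c)))).
MGU = { B -> c, V -> h(d,m,h(false,c,c)), Z -> h(false,c,c), Q -> h(h(false,c,c),leaf(false),leaf(h(d,m,h(false,c,c)))) }, so V -> h(d,m,h(false,c,c)).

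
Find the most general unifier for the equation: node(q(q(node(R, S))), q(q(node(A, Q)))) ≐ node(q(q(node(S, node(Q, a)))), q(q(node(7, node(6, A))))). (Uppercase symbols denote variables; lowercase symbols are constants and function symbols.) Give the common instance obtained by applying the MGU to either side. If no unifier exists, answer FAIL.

node(q(q(node(node(node(6, 7), a), node(node(6, 7), a)))), q(q(node(7, node(6, 7)))))

Decompose node/2: q(q(node(R, S))) ≐ q(q(node(S, node(Q, a)))),  q(q(node(A, Q))) ≐ q(q(node(7, node(6, A)))).
Decompose q/1: q(node(R, S)) ≐ q(node(S, node(Q, a))).
Decompose q/1: node(R, S) ≐ node(S, node(Q, a)).
Decompose node/2: R ≐ S,  S ≐ node(Q, a).
Bind R := S; no other remaining equation mentions R.
Bind S := node(Q, a); no other remaining equation mentions S. Substituting into the earlier binding gives R := node(Q, a).
Decompose q/1: q(node(A, Q)) ≐ q(node(7, node(6, A))).
Decompose q/1: node(A, Q) ≐ node(7, node(6, A)).
Decompose node/2: A ≐ 7,  Q ≐ node(6, A).
Bind A := 7; substituting into the remaining equation gives: Q ≐ node(6, 7).
Bind Q := node(6, 7). Substituting into the earlier bindings gives R := node(node(6, 7), a), S := node(node(6, 7), a).
Applying the MGU to either side gives node(q(q(node(node(node(6, 7), a), node(node(6, 7), a)))), q(q(node(7, node(6, 7))))).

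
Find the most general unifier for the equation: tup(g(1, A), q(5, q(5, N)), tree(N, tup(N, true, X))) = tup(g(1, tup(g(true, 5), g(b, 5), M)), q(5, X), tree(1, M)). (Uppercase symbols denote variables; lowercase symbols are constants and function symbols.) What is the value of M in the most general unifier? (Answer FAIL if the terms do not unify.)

Decompose tup/3: g(1, A) = g(1, tup(g(true, 5), g(b, 5), M)),  q(5, q(5, N)) = q(5, X),  tree(N, tup(N, true, X)) = tree(1, M).
Decompose g/2: 1 = 1,  A = tup(g(true, 5), g(b, 5), M).
Delete trivial equation 1 = 1.
Bind A := tup(g(true, 5), g(b, 5), M); no other remaining equation mentions A.
Decompose q/2: 5 = 5,  q(5, N) = X.
Delete trivial equation 5 = 5.
Bind X := q(5, N); substituting into the remaining equation gives: tree(N, tup(N, true, q(5, N))) = tree(1, M).
Decompose tree/2: N = 1,  tup(N, true, q(5, N)) = M.
Bind N := 1; substituting into the remaining equation gives: tup(1, true, q(5, 1)) = M. Substituting into the earlier binding gives X := q(5, 1).
Bind M := tup(1, true, q(5, 1)). Substituting into the earlier binding gives A := tup(g(true, 5), g(b, 5), tup(1, true, q(5, 1))).
MGU = { A ↦ tup(g(true, 5), g(b, 5), tup(1, true, q(5, 1))), X ↦ q(5, 1), N ↦ 1, M ↦ tup(1, true, q(5, 1)) }, so M ↦ tup(1, true, q(5, 1)).

tup(1, true, q(5, 1))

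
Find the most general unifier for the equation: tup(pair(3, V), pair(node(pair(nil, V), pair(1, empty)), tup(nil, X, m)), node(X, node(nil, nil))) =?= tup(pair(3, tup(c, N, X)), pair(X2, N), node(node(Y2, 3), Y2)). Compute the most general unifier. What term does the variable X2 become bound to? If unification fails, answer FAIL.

node(pair(nil, tup(c, tup(nil, node(node(nil, nil), 3), m), node(node(nil, nil), 3))), pair(1, empty))

Decompose tup/3: pair(3, V) =?= pair(3, tup(c, N, X)),  pair(node(pair(nil, V), pair(1, empty)), tup(nil, X, m)) =?= pair(X2, N),  node(X, node(nil, nil)) =?= node(node(Y2, 3), Y2).
Decompose pair/2: 3 =?= 3,  V =?= tup(c, N, X).
Delete trivial equation 3 =?= 3.
Bind V := tup(c, N, X); substituting into the one remaining equation that mentions V gives: pair(node(pair(nil, tup(c, N, X)), pair(1, empty)), tup(nil, X, m)) =?= pair(X2, N).
Decompose pair/2: node(pair(nil, tup(c, N, X)), pair(1, empty)) =?= X2,  tup(nil, X, m) =?= N.
Bind X2 := node(pair(nil, tup(c, N, X)), pair(1, empty)); no other remaining equation mentions X2.
Bind N := tup(nil, X, m); no other remaining equation mentions N. Substituting into the earlier bindings gives V := tup(c, tup(nil, X, m), X), X2 := node(pair(nil, tup(c, tup(nil, X, m), X)), pair(1, empty)).
Decompose node/2: X =?= node(Y2, 3),  node(nil, nil) =?= Y2.
Bind X := node(Y2, 3); no other remaining equation mentions X. Substituting into the earlier bindings gives V := tup(c, tup(nil, node(Y2, 3), m), node(Y2, 3)), X2 := node(pair(nil, tup(c, tup(nil, node(Y2, 3), m), node(Y2, 3))), pair(1, empty)), N := tup(nil, node(Y2, 3), m).
Bind Y2 := node(nil, nil). Substituting into the earlier bindings gives V := tup(c, tup(nil, node(node(nil, nil), 3), m), node(node(nil, nil), 3)), X2 := node(pair(nil, tup(c, tup(nil, node(node(nil, nil), 3), m), node(node(nil, nil), 3))), pair(1, empty)), N := tup(nil, node(node(nil, nil), 3), m), X := node(node(nil, nil), 3).
MGU = { V := tup(c, tup(nil, node(node(nil, nil), 3), m), node(node(nil, nil), 3)), X2 := node(pair(nil, tup(c, tup(nil, node(node(nil, nil), 3), m), node(node(nil, nil), 3))), pair(1, empty)), N := tup(nil, node(node(nil, nil), 3), m), X := node(node(nil, nil), 3), Y2 := node(nil, nil) }, so X2 := node(pair(nil, tup(c, tup(nil, node(node(nil, nil), 3), m), node(node(nil, nil), 3))), pair(1, empty)).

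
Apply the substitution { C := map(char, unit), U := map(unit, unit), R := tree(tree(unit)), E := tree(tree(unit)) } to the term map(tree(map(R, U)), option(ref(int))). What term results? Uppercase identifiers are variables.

Replace each occurrence of U with map(unit, unit).
Replace each occurrence of R with tree(tree(unit)).
Result: map(tree(map(tree(tree(unit)), map(unit, unit))), option(ref(int))).

map(tree(map(tree(tree(unit)), map(unit, unit))), option(ref(int)))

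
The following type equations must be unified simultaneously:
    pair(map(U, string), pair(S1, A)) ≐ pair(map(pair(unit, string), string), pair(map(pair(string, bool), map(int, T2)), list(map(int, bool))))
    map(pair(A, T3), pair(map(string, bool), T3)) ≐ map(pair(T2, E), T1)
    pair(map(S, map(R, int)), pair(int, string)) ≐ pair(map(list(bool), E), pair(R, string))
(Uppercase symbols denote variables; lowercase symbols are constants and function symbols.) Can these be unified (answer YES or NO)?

YES

Decompose pair/2: map(U, string) ≐ map(pair(unit, string), string),  pair(S1, A) ≐ pair(map(pair(string, bool), map(int, T2)), list(map(int, bool))).
Decompose map/2: U ≐ pair(unit, string),  string ≐ string.
Bind U := pair(unit, string); no other remaining equation mentions U.
Delete trivial equation string ≐ string.
Decompose pair/2: S1 ≐ map(pair(string, bool), map(int, T2)),  A ≐ list(map(int, bool)).
Bind S1 := map(pair(string, bool), map(int, T2)); no other remaining equation mentions S1.
Bind A := list(map(int, bool)); substituting into the one remaining equation that mentions A gives: map(pair(list(map(int, bool)), T3), pair(map(string, bool), T3)) ≐ map(pair(T2, E), T1).
Decompose map/2: pair(list(map(int, bool)), T3) ≐ pair(T2, E),  pair(map(string, bool), T3) ≐ T1.
Decompose pair/2: list(map(int, bool)) ≐ T2,  T3 ≐ E.
Bind T2 := list(map(int, bool)); no other remaining equation mentions T2. Substituting into the earlier binding gives S1 := map(pair(string, bool), map(int, list(map(int, bool)))).
Bind T3 := E; substituting into the one remaining equation that mentions T3 gives: pair(map(string, bool), E) ≐ T1.
Bind T1 := pair(map(string, bool), E); no other remaining equation mentions T1.
Decompose pair/2: map(S, map(R, int)) ≐ map(list(bool), E),  pair(int, string) ≐ pair(R, string).
Decompose map/2: S ≐ list(bool),  map(R, int) ≐ E.
Bind S := list(bool); no other remaining equation mentions S.
Bind E := map(R, int); no other remaining equation mentions E. Substituting into the earlier bindings gives T3 := map(R, int), T1 := pair(map(string, bool), map(R, int)).
Decompose pair/2: int ≐ R,  string ≐ string.
Bind R := int; no other remaining equation mentions R. Substituting into the earlier bindings gives T3 := map(int, int), T1 := pair(map(string, bool), map(int, int)), E := map(int, int).
Delete trivial equation string ≐ string.
No equations remain and no clash or occurs-check failure arose, so a unifier exists.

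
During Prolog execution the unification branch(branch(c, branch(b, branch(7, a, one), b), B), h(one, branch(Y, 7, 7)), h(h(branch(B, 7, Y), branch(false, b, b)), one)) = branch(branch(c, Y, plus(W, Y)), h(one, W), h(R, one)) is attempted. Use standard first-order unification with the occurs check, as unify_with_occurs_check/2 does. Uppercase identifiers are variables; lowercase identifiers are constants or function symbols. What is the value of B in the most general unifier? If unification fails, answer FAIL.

Decompose branch/3: branch(c, branch(b, branch(7, a, one), b), B) = branch(c, Y, plus(W, Y)),  h(one, branch(Y, 7, 7)) = h(one, W),  h(h(branch(B, 7, Y), branch(false, b, b)), one) = h(R, one).
Decompose branch/3: c = c,  branch(b, branch(7, a, one), b) = Y,  B = plus(W, Y).
Delete trivial equation c = c.
Bind Y := branch(b, branch(7, a, one), b); substituting into the remaining equations gives: B = plus(W, branch(b, branch(7, a, one), b)),  h(one, branch(branch(b, branch(7, a, one), b), 7, 7)) = h(one, W),  h(h(branch(B, 7, branch(b, branch(7, a, one), b)), branch(false, b, b)), one) = h(R, one).
Bind B := plus(W, branch(b, branch(7, a, one), b)); substituting into the one remaining equation that mentions B gives: h(h(branch(plus(W, branch(b, branch(7, a, one), b)), 7, branch(b, branch(7, a, one), b)), branch(false, b, b)), one) = h(R, one).
Decompose h/2: one = one,  branch(branch(b, branch(7, a, one), b), 7, 7) = W.
Delete trivial equation one = one.
Bind W := branch(branch(b, branch(7, a, one), b), 7, 7); substituting into the remaining equation gives: h(h(branch(plus(branch(branch(b, branch(7, a, one), b), 7, 7), branch(b, branch(7, a, one), b)), 7, branch(b, branch(7, a, one), b)), branch(false, b, b)), one) = h(R, one). Substituting into the earlier binding gives B := plus(branch(branch(b, branch(7, a, one), b), 7, 7), branch(b, branch(7, a, one), b)).
Decompose h/2: h(branch(plus(branch(branch(b, branch(7, a, one), b), 7, 7), branch(b, branch(7, a, one), b)), 7, branch(b, branch(7, a, one), b)), branch(false, b, b)) = R,  one = one.
Bind R := h(branch(plus(branch(branch(b, branch(7, a, one), b), 7, 7), branch(b, branch(7, a, one), b)), 7, branch(b, branch(7, a, one), b)), branch(false, b, b)); no other remaining equation mentions R.
Delete trivial equation one = one.
MGU = { Y ↦ branch(b, branch(7, a, one), b), B ↦ plus(branch(branch(b, branch(7, a, one), b), 7, 7), branch(b, branch(7, a, one), b)), W ↦ branch(branch(b, branch(7, a, one), b), 7, 7), R ↦ h(branch(plus(branch(branch(b, branch(7, a, one), b), 7, 7), branch(b, branch(7, a, one), b)), 7, branch(b, branch(7, a, one), b)), branch(false, b, b)) }, so B ↦ plus(branch(branch(b, branch(7, a, one), b), 7, 7), branch(b, branch(7, a, one), b)).

plus(branch(branch(b, branch(7, a, one), b), 7, 7), branch(b, branch(7, a, one), b))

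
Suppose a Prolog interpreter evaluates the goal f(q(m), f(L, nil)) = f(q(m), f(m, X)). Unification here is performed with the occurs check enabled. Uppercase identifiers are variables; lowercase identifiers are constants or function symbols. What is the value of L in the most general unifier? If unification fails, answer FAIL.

m

Decompose f/2: q(m) = q(m),  f(L, nil) = f(m, X).
Delete trivial equation q(m) = q(m).
Decompose f/2: L = m,  nil = X.
Bind L := m; no other remaining equation mentions L.
Bind X := nil.
MGU = { L -> m, X -> nil }, so L -> m.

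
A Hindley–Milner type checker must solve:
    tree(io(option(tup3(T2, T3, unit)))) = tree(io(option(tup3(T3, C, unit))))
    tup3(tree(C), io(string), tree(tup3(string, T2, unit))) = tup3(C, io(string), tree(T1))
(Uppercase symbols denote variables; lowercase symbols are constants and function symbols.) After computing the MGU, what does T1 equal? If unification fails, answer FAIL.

FAIL

Decompose tree/1: io(option(tup3(T2, T3, unit))) = io(option(tup3(T3, C, unit))).
Decompose io/1: option(tup3(T2, T3, unit)) = option(tup3(T3, C, unit)).
Decompose option/1: tup3(T2, T3, unit) = tup3(T3, C, unit).
Decompose tup3/3: T2 = T3,  T3 = C,  unit = unit.
Bind T2 := T3; substituting into the one remaining equation that mentions T2 gives: tup3(tree(C), io(string), tree(tup3(string, T3, unit))) = tup3(C, io(string), tree(T1)).
Bind T3 := C; substituting into the one remaining equation that mentions T3 gives: tup3(tree(C), io(string), tree(tup3(string, C, unit))) = tup3(C, io(string), tree(T1)). Substituting into the earlier binding gives T2 := C.
Delete trivial equation unit = unit.
Decompose tup3/3: tree(C) = C,  io(string) = io(string),  tree(tup3(string, C, unit)) = tree(T1).
Occurs check fails: C occurs in tree(C); the equation C = tree(C) has no finite solution.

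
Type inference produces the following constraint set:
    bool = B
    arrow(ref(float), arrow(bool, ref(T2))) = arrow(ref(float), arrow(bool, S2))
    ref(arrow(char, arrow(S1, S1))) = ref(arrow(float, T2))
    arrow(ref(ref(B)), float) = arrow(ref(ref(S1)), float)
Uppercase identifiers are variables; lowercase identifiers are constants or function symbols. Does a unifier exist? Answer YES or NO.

Bind B := bool; substituting into the one remaining equation that mentions B gives: arrow(ref(ref(bool)), float) = arrow(ref(ref(S1)), float).
Decompose arrow/2: ref(float) = ref(float),  arrow(bool, ref(T2)) = arrow(bool, S2).
Delete trivial equation ref(float) = ref(float).
Decompose arrow/2: bool = bool,  ref(T2) = S2.
Delete trivial equation bool = bool.
Bind S2 := ref(T2); no other remaining equation mentions S2.
Decompose ref/1: arrow(char, arrow(S1, S1)) = arrow(float, T2).
Decompose arrow/2: char = float,  arrow(S1, S1) = T2.
Clash: constants char and float differ; no unifier exists.

NO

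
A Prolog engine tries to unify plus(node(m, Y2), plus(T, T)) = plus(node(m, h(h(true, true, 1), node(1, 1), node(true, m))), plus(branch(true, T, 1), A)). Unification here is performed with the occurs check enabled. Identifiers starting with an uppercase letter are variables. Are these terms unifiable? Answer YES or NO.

NO

Decompose plus/2: node(m, Y2) = node(m, h(h(true, true, 1), node(1, 1), node(true, m))),  plus(T, T) = plus(branch(true, T, 1), A).
Decompose node/2: m = m,  Y2 = h(h(true, true, 1), node(1, 1), node(true, m)).
Delete trivial equation m = m.
Bind Y2 := h(h(true, true, 1), node(1, 1), node(true, m)); no other remaining equation mentions Y2.
Decompose plus/2: T = branch(true, T, 1),  T = A.
Occurs check fails: T occurs in branch(true, T, 1); the equation T = branch(true, T, 1) has no finite solution.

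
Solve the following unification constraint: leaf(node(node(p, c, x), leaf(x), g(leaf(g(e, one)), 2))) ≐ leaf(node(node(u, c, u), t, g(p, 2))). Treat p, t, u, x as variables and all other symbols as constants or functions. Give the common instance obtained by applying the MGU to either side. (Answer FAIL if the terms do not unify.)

leaf(node(node(leaf(g(e, one)), c, leaf(g(e, one))), leaf(leaf(g(e, one))), g(leaf(g(e, one)), 2)))

Decompose leaf/1: node(node(p, c, x), leaf(x), g(leaf(g(e, one)), 2)) ≐ node(node(u, c, u), t, g(p, 2)).
Decompose node/3: node(p, c, x) ≐ node(u, c, u),  leaf(x) ≐ t,  g(leaf(g(e, one)), 2) ≐ g(p, 2).
Decompose node/3: p ≐ u,  c ≐ c,  x ≐ u.
Bind p := u; substituting into the one remaining equation that mentions p gives: g(leaf(g(e, one)), 2) ≐ g(u, 2).
Delete trivial equation c ≐ c.
Bind x := u; substituting into the one remaining equation that mentions x gives: leaf(u) ≐ t.
Bind t := leaf(u); no other remaining equation mentions t.
Decompose g/2: leaf(g(e, one)) ≐ u,  2 ≐ 2.
Bind u := leaf(g(e, one)); no other remaining equation mentions u. Substituting into the earlier bindings gives p := leaf(g(e, one)), x := leaf(g(e, one)), t := leaf(leaf(g(e, one))).
Delete trivial equation 2 ≐ 2.
Applying the MGU to either side gives leaf(node(node(leaf(g(e, one)), c, leaf(g(e, one))), leaf(leaf(g(e, one))), g(leaf(g(e, one)), 2))).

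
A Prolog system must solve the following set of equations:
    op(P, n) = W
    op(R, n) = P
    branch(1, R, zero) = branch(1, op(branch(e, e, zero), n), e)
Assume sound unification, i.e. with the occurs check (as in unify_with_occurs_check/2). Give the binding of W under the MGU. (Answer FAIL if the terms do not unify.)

Bind W := op(P, n); no other remaining equation mentions W.
Bind P := op(R, n); no other remaining equation mentions P. Substituting into the earlier binding gives W := op(op(R, n), n).
Decompose branch/3: 1 = 1,  R = op(branch(e, e, zero), n),  zero = e.
Delete trivial equation 1 = 1.
Bind R := op(branch(e, e, zero), n); no other remaining equation mentions R. Substituting into the earlier bindings gives W := op(op(op(branch(e, e, zero), n), n), n), P := op(op(branch(e, e, zero), n), n).
Clash: constants zero and e differ; no unifier exists.

FAIL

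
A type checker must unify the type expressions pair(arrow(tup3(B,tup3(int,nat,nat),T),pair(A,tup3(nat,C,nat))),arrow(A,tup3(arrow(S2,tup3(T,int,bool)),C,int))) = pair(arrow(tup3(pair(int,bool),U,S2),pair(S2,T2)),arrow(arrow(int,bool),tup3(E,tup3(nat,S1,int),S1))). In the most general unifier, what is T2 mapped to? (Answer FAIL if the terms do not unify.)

tup3(nat,tup3(nat,int,int),nat)

Decompose pair/2: arrow(tup3(B,tup3(int,nat,nat),T),pair(A,tup3(nat,C,nat))) = arrow(tup3(pair(int,bool),U,S2),pair(S2,T2)),  arrow(A,tup3(arrow(S2,tup3(T,int,bool)),C,int)) = arrow(arrow(int,bool),tup3(E,tup3(nat,S1,int),S1)).
Decompose arrow/2: tup3(B,tup3(int,nat,nat),T) = tup3(pair(int,bool),U,S2),  pair(A,tup3(nat,C,nat)) = pair(S2,T2).
Decompose tup3/3: B = pair(int,bool),  tup3(int,nat,nat) = U,  T = S2.
Bind B := pair(int,bool); no other remaining equation mentions B.
Bind U := tup3(int,nat,nat); no other remaining equation mentions U.
Bind T := S2; substituting into the one remaining equation that mentions T gives: arrow(A,tup3(arrow(S2,tup3(S2,int,bool)),C,int)) = arrow(arrow(int,bool),tup3(E,tup3(nat,S1,int),S1)).
Decompose pair/2: A = S2,  tup3(nat,C,nat) = T2.
Bind A := S2; substituting into the one remaining equation that mentions A gives: arrow(S2,tup3(arrow(S2,tup3(S2,int,bool)),C,int)) = arrow(arrow(int,bool),tup3(E,tup3(nat,S1,int),S1)).
Bind T2 := tup3(nat,C,nat); no other remaining equation mentions T2.
Decompose arrow/2: S2 = arrow(int,bool),  tup3(arrow(S2,tup3(S2,int,bool)),C,int) = tup3(E,tup3(nat,S1,int),S1).
Bind S2 := arrow(int,bool); substituting into the remaining equation gives: tup3(arrow(arrow(int,bool),tup3(arrow(int,bool),int,bool)),C,int) = tup3(E,tup3(nat,S1,int),S1). Substituting into the earlier bindings gives T := arrow(int,bool), A := arrow(int,bool).
Decompose tup3/3: arrow(arrow(int,bool),tup3(arrow(int,bool),int,bool)) = E,  C = tup3(nat,S1,int),  int = S1.
Bind E := arrow(arrow(int,bool),tup3(arrow(int,bool),int,bool)); no other remaining equation mentions E.
Bind C := tup3(nat,S1,int); no other remaining equation mentions C. Substituting into the earlier binding gives T2 := tup3(nat,tup3(nat,S1,int),nat).
Bind S1 := int. Substituting into the earlier bindings gives T2 := tup3(nat,tup3(nat,int,int),nat), C := tup3(nat,int,int).
MGU = { B -> pair(int,bool), U -> tup3(int,nat,nat), T -> arrow(int,bool), A -> arrow(int,bool), T2 -> tup3(nat,tup3(nat,int,int),nat), S2 -> arrow(int,bool), E -> arrow(arrow(int,bool),tup3(arrow(int,bool),int,bool)), C -> tup3(nat,int,int), S1 -> int }, so T2 -> tup3(nat,tup3(nat,int,int),nat).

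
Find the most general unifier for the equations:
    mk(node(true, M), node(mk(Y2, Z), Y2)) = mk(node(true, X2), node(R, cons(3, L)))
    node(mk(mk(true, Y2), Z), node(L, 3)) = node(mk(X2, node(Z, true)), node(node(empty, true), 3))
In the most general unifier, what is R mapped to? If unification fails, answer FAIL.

Decompose mk/2: node(true, M) = node(true, X2),  node(mk(Y2, Z), Y2) = node(R, cons(3, L)).
Decompose node/2: true = true,  M = X2.
Delete trivial equation true = true.
Bind M := X2; no other remaining equation mentions M.
Decompose node/2: mk(Y2, Z) = R,  Y2 = cons(3, L).
Bind R := mk(Y2, Z); no other remaining equation mentions R.
Bind Y2 := cons(3, L); substituting into the remaining equation gives: node(mk(mk(true, cons(3, L)), Z), node(L, 3)) = node(mk(X2, node(Z, true)), node(node(empty, true), 3)). Substituting into the earlier binding gives R := mk(cons(3, L), Z).
Decompose node/2: mk(mk(true, cons(3, L)), Z) = mk(X2, node(Z, true)),  node(L, 3) = node(node(empty, true), 3).
Decompose mk/2: mk(true, cons(3, L)) = X2,  Z = node(Z, true).
Bind X2 := mk(true, cons(3, L)); no other remaining equation mentions X2. Substituting into the earlier binding gives M := mk(true, cons(3, L)).
Occurs check fails: Z occurs in node(Z, true); the equation Z = node(Z, true) has no finite solution.

FAIL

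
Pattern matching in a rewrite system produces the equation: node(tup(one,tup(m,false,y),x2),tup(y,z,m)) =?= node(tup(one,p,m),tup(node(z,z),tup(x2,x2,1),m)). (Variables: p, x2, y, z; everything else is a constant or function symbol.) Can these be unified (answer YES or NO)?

Decompose node/2: tup(one,tup(m,false,y),x2) =?= tup(one,p,m),  tup(y,z,m) =?= tup(node(z,z),tup(x2,x2,1),m).
Decompose tup/3: one =?= one,  tup(m,false,y) =?= p,  x2 =?= m.
Delete trivial equation one =?= one.
Bind p := tup(m,false,y); no other remaining equation mentions p.
Bind x2 := m; substituting into the remaining equation gives: tup(y,z,m) =?= tup(node(z,z),tup(m,m,1),m).
Decompose tup/3: y =?= node(z,z),  z =?= tup(m,m,1),  m =?= m.
Bind y := node(z,z); no other remaining equation mentions y. Substituting into the earlier binding gives p := tup(m,false,node(z,z)).
Bind z := tup(m,m,1); no other remaining equation mentions z. Substituting into the earlier bindings gives p := tup(m,false,node(tup(m,m,1),tup(m,m,1))), y := node(tup(m,m,1),tup(m,m,1)).
Delete trivial equation m =?= m.
No equations remain and no clash or occurs-check failure arose, so a unifier exists.

YES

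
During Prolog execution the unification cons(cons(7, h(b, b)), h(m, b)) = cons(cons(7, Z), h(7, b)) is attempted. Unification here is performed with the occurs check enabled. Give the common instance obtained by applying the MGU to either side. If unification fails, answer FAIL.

FAIL

Decompose cons/2: cons(7, h(b, b)) = cons(7, Z),  h(m, b) = h(7, b).
Decompose cons/2: 7 = 7,  h(b, b) = Z.
Delete trivial equation 7 = 7.
Bind Z := h(b, b); no other remaining equation mentions Z.
Decompose h/2: m = 7,  b = b.
Clash: constants m and 7 differ; no unifier exists.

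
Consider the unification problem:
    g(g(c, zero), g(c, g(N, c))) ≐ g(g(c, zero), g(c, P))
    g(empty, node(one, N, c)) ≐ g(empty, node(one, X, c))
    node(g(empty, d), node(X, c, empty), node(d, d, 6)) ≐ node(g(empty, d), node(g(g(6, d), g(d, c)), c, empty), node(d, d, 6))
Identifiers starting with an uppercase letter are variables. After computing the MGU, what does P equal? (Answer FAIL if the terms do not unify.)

g(g(g(6, d), g(d, c)), c)

Decompose g/2: g(c, zero) ≐ g(c, zero),  g(c, g(N, c)) ≐ g(c, P).
Delete trivial equation g(c, zero) ≐ g(c, zero).
Decompose g/2: c ≐ c,  g(N, c) ≐ P.
Delete trivial equation c ≐ c.
Bind P := g(N, c); no other remaining equation mentions P.
Decompose g/2: empty ≐ empty,  node(one, N, c) ≐ node(one, X, c).
Delete trivial equation empty ≐ empty.
Decompose node/3: one ≐ one,  N ≐ X,  c ≐ c.
Delete trivial equation one ≐ one.
Bind N := X; no other remaining equation mentions N. Substituting into the earlier binding gives P := g(X, c).
Delete trivial equation c ≐ c.
Decompose node/3: g(empty, d) ≐ g(empty, d),  node(X, c, empty) ≐ node(g(g(6, d), g(d, c)), c, empty),  node(d, d, 6) ≐ node(d, d, 6).
Delete trivial equation g(empty, d) ≐ g(empty, d).
Decompose node/3: X ≐ g(g(6, d), g(d, c)),  c ≐ c,  empty ≐ empty.
Bind X := g(g(6, d), g(d, c)); no other remaining equation mentions X. Substituting into the earlier bindings gives P := g(g(g(6, d), g(d, c)), c), N := g(g(6, d), g(d, c)).
Delete trivial equation c ≐ c.
Delete trivial equation empty ≐ empty.
Delete trivial equation node(d, d, 6) ≐ node(d, d, 6).
MGU = { P ↦ g(g(g(6, d), g(d, c)), c), N ↦ g(g(6, d), g(d, c)), X ↦ g(g(6, d), g(d, c)) }, so P ↦ g(g(g(6, d), g(d, c)), c).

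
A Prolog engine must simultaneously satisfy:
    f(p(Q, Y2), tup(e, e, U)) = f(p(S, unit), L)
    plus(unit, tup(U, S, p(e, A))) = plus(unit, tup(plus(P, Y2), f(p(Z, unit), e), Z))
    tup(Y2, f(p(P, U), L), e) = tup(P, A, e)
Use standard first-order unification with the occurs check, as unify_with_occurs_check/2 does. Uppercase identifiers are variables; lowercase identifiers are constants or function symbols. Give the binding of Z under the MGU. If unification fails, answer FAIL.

p(e, f(p(unit, plus(unit, unit)), tup(e, e, plus(unit, unit))))

Decompose f/2: p(Q, Y2) = p(S, unit),  tup(e, e, U) = L.
Decompose p/2: Q = S,  Y2 = unit.
Bind Q := S; no other remaining equation mentions Q.
Bind Y2 := unit; substituting into the 2 remaining equations that mention Y2 gives: plus(unit, tup(U, S, p(e, A))) = plus(unit, tup(plus(P, unit), f(p(Z, unit), e), Z)),  tup(unit, f(p(P, U), L), e) = tup(P, A, e).
Bind L := tup(e, e, U); substituting into the one remaining equation that mentions L gives: tup(unit, f(p(P, U), tup(e, e, U)), e) = tup(P, A, e).
Decompose plus/2: unit = unit,  tup(U, S, p(e, A)) = tup(plus(P, unit), f(p(Z, unit), e), Z).
Delete trivial equation unit = unit.
Decompose tup/3: U = plus(P, unit),  S = f(p(Z, unit), e),  p(e, A) = Z.
Bind U := plus(P, unit); substituting into the one remaining equation that mentions U gives: tup(unit, f(p(P, plus(P, unit)), tup(e, e, plus(P, unit))), e) = tup(P, A, e). Substituting into the earlier binding gives L := tup(e, e, plus(P, unit)).
Bind S := f(p(Z, unit), e); no other remaining equation mentions S. Substituting into the earlier binding gives Q := f(p(Z, unit), e).
Bind Z := p(e, A); no other remaining equation mentions Z. Substituting into the earlier bindings gives Q := f(p(p(e, A), unit), e), S := f(p(p(e, A), unit), e).
Decompose tup/3: unit = P,  f(p(P, plus(P, unit)), tup(e, e, plus(P, unit))) = A,  e = e.
Bind P := unit; substituting into the one remaining equation that mentions P gives: f(p(unit, plus(unit, unit)), tup(e, e, plus(unit, unit))) = A. Substituting into the earlier bindings gives L := tup(e, e, plus(unit, unit)), U := plus(unit, unit).
Bind A := f(p(unit, plus(unit, unit)), tup(e, e, plus(unit, unit))); no other remaining equation mentions A. Substituting into the earlier bindings gives Q := f(p(p(e, f(p(unit, plus(unit, unit)), tup(e, e, plus(unit, unit)))), unit), e), S := f(p(p(e, f(p(unit, plus(unit, unit)), tup(e, e, plus(unit, unit)))), unit), e), Z := p(e, f(p(unit, plus(unit, unit)), tup(e, e, plus(unit, unit)))).
Delete trivial equation e = e.
MGU = { Q ↦ f(p(p(e, f(p(unit, plus(unit, unit)), tup(e, e, plus(unit, unit)))), unit), e), Y2 ↦ unit, L ↦ tup(e, e, plus(unit, unit)), U ↦ plus(unit, unit), S ↦ f(p(p(e, f(p(unit, plus(unit, unit)), tup(e, e, plus(unit, unit)))), unit), e), Z ↦ p(e, f(p(unit, plus(unit, unit)), tup(e, e, plus(unit, unit)))), P ↦ unit, A ↦ f(p(unit, plus(unit, unit)), tup(e, e, plus(unit, unit))) }, so Z ↦ p(e, f(p(unit, plus(unit, unit)), tup(e, e, plus(unit, unit)))).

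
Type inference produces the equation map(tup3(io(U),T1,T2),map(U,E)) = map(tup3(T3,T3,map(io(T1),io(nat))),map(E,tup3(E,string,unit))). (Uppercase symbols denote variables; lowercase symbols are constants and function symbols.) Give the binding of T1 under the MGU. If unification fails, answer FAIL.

Decompose map/2: tup3(io(U),T1,T2) = tup3(T3,T3,map(io(T1),io(nat))),  map(U,E) = map(E,tup3(E,string,unit)).
Decompose tup3/3: io(U) = T3,  T1 = T3,  T2 = map(io(T1),io(nat)).
Bind T3 := io(U); substituting into the one remaining equation that mentions T3 gives: T1 = io(U).
Bind T1 := io(U); substituting into the one remaining equation that mentions T1 gives: T2 = map(io(io(U)),io(nat)).
Bind T2 := map(io(io(U)),io(nat)); no other remaining equation mentions T2.
Decompose map/2: U = E,  E = tup3(E,string,unit).
Bind U := E; no other remaining equation mentions U. Substituting into the earlier bindings gives T3 := io(E), T1 := io(E), T2 := map(io(io(E)),io(nat)).
Occurs check fails: E occurs in tup3(E,string,unit); the equation E = tup3(E,string,unit) has no finite solution.

FAIL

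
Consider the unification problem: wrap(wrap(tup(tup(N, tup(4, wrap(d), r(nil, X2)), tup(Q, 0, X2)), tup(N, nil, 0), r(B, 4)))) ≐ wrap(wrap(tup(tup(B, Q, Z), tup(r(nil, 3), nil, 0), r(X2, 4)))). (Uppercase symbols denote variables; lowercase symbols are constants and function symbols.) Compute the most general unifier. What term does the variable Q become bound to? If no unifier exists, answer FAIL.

Decompose wrap/1: wrap(tup(tup(N, tup(4, wrap(d), r(nil, X2)), tup(Q, 0, X2)), tup(N, nil, 0), r(B, 4))) ≐ wrap(tup(tup(B, Q, Z), tup(r(nil, 3), nil, 0), r(X2, 4))).
Decompose wrap/1: tup(tup(N, tup(4, wrap(d), r(nil, X2)), tup(Q, 0, X2)), tup(N, nil, 0), r(B, 4)) ≐ tup(tup(B, Q, Z), tup(r(nil, 3), nil, 0), r(X2, 4)).
Decompose tup/3: tup(N, tup(4, wrap(d), r(nil, X2)), tup(Q, 0, X2)) ≐ tup(B, Q, Z),  tup(N, nil, 0) ≐ tup(r(nil, 3), nil, 0),  r(B, 4) ≐ r(X2, 4).
Decompose tup/3: N ≐ B,  tup(4, wrap(d), r(nil, X2)) ≐ Q,  tup(Q, 0, X2) ≐ Z.
Bind N := B; substituting into the one remaining equation that mentions N gives: tup(B, nil, 0) ≐ tup(r(nil, 3), nil, 0).
Bind Q := tup(4, wrap(d), r(nil, X2)); substituting into the one remaining equation that mentions Q gives: tup(tup(4, wrap(d), r(nil, X2)), 0, X2) ≐ Z.
Bind Z := tup(tup(4, wrap(d), r(nil, X2)), 0, X2); no other remaining equation mentions Z.
Decompose tup/3: B ≐ r(nil, 3),  nil ≐ nil,  0 ≐ 0.
Bind B := r(nil, 3); substituting into the one remaining equation that mentions B gives: r(r(nil, 3), 4) ≐ r(X2, 4). Substituting into the earlier binding gives N := r(nil, 3).
Delete trivial equation nil ≐ nil.
Delete trivial equation 0 ≐ 0.
Decompose r/2: r(nil, 3) ≐ X2,  4 ≐ 4.
Bind X2 := r(nil, 3); no other remaining equation mentions X2. Substituting into the earlier bindings gives Q := tup(4, wrap(d), r(nil, r(nil, 3))), Z := tup(tup(4, wrap(d), r(nil, r(nil, 3))), 0, r(nil, 3)).
Delete trivial equation 4 ≐ 4.
MGU = { N := r(nil, 3), Q := tup(4, wrap(d), r(nil, r(nil, 3))), Z := tup(tup(4, wrap(d), r(nil, r(nil, 3))), 0, r(nil, 3)), B := r(nil, 3), X2 := r(nil, 3) }, so Q := tup(4, wrap(d), r(nil, r(nil, 3))).

tup(4, wrap(d), r(nil, r(nil, 3)))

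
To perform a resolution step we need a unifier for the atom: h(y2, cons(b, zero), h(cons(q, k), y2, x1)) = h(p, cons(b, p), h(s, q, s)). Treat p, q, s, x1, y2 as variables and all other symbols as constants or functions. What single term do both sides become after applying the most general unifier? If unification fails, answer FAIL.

Decompose h/3: y2 = p,  cons(b, zero) = cons(b, p),  h(cons(q, k), y2, x1) = h(s, q, s).
Bind y2 := p; substituting into the one remaining equation that mentions y2 gives: h(cons(q, k), p, x1) = h(s, q, s).
Decompose cons/2: b = b,  zero = p.
Delete trivial equation b = b.
Bind p := zero; substituting into the remaining equation gives: h(cons(q, k), zero, x1) = h(s, q, s). Substituting into the earlier binding gives y2 := zero.
Decompose h/3: cons(q, k) = s,  zero = q,  x1 = s.
Bind s := cons(q, k); substituting into the one remaining equation that mentions s gives: x1 = cons(q, k).
Bind q := zero; substituting into the remaining equation gives: x1 = cons(zero, k). Substituting into the earlier binding gives s := cons(zero, k).
Bind x1 := cons(zero, k).
Applying the MGU to either side gives h(zero, cons(b, zero), h(cons(zero, k), zero, cons(zero, k))).

h(zero, cons(b, zero), h(cons(zero, k), zero, cons(zero, k)))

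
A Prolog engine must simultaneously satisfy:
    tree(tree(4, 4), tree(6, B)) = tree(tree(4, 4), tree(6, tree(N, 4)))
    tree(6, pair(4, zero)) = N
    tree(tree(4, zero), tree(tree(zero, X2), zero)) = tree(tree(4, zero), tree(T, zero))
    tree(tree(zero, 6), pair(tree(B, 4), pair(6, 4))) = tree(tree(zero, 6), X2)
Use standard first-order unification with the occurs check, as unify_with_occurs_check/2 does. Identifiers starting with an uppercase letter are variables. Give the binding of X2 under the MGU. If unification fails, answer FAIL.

Decompose tree/2: tree(4, 4) = tree(4, 4),  tree(6, B) = tree(6, tree(N, 4)).
Delete trivial equation tree(4, 4) = tree(4, 4).
Decompose tree/2: 6 = 6,  B = tree(N, 4).
Delete trivial equation 6 = 6.
Bind B := tree(N, 4); substituting into the one remaining equation that mentions B gives: tree(tree(zero, 6), pair(tree(tree(N, 4), 4), pair(6, 4))) = tree(tree(zero, 6), X2).
Bind N := tree(6, pair(4, zero)); substituting into the one remaining equation that mentions N gives: tree(tree(zero, 6), pair(tree(tree(tree(6, pair(4, zero)), 4), 4), pair(6, 4))) = tree(tree(zero, 6), X2). Substituting into the earlier binding gives B := tree(tree(6, pair(4, zero)), 4).
Decompose tree/2: tree(4, zero) = tree(4, zero),  tree(tree(zero, X2), zero) = tree(T, zero).
Delete trivial equation tree(4, zero) = tree(4, zero).
Decompose tree/2: tree(zero, X2) = T,  zero = zero.
Bind T := tree(zero, X2); no other remaining equation mentions T.
Delete trivial equation zero = zero.
Decompose tree/2: tree(zero, 6) = tree(zero, 6),  pair(tree(tree(tree(6, pair(4, zero)), 4), 4), pair(6, 4)) = X2.
Delete trivial equation tree(zero, 6) = tree(zero, 6).
Bind X2 := pair(tree(tree(tree(6, pair(4, zero)), 4), 4), pair(6, 4)). Substituting into the earlier binding gives T := tree(zero, pair(tree(tree(tree(6, pair(4, zero)), 4), 4), pair(6, 4))).
MGU = { B -> tree(tree(6, pair(4, zero)), 4), N -> tree(6, pair(4, zero)), T -> tree(zero, pair(tree(tree(tree(6, pair(4, zero)), 4), 4), pair(6, 4))), X2 -> pair(tree(tree(tree(6, pair(4, zero)), 4), 4), pair(6, 4)) }, so X2 -> pair(tree(tree(tree(6, pair(4, zero)), 4), 4), pair(6, 4)).

pair(tree(tree(tree(6, pair(4, zero)), 4), 4), pair(6, 4))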